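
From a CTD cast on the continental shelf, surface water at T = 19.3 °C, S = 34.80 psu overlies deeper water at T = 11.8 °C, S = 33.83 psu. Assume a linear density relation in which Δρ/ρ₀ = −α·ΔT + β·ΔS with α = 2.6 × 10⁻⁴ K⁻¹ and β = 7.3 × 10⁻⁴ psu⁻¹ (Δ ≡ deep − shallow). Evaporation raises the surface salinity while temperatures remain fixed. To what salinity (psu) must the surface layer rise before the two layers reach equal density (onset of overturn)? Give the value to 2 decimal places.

Neutral buoyancy requires −α(T_deep − T_surf) + β(S_deep − S_surf′) = 0.
S_surf′ = S_deep − (α/β)·ΔT = 33.83 − (2.6 × 10⁻⁴/7.3 × 10⁻⁴)·(-7.5) = 36.5012 psu.
Increase required: 36.5012 − 34.80 = 1.7012 psu.

36.50 psu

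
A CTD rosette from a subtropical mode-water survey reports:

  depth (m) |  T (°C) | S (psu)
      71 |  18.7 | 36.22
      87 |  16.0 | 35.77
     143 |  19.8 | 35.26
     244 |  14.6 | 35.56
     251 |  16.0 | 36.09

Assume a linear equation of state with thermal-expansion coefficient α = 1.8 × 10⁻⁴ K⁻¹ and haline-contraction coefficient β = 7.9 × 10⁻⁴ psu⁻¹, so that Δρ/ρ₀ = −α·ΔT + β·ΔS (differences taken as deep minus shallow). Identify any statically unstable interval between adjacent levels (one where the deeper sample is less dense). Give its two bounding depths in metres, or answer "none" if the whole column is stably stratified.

Evaluate Δρ/ρ₀ = −αΔT + βΔS across each adjacent pair:
  71–87 m: −αΔT+βΔS = −(1.8 × 10⁻⁴)(-2.7)+(7.9 × 10⁻⁴)(-0.45) = 1.3 × 10⁻⁴ → stable
  87–143 m: −αΔT+βΔS = −(1.8 × 10⁻⁴)(+3.8)+(7.9 × 10⁻⁴)(-0.51) = -1.1 × 10⁻³ → UNSTABLE
  143–244 m: −αΔT+βΔS = −(1.8 × 10⁻⁴)(-5.2)+(7.9 × 10⁻⁴)(+0.30) = 1.2 × 10⁻³ → stable
  244–251 m: −αΔT+βΔS = −(1.8 × 10⁻⁴)(+1.4)+(7.9 × 10⁻⁴)(+0.53) = 1.7 × 10⁻⁴ → stable
The 87–143 m interval has Δρ < 0: lighter water underlies denser water.

87–143 m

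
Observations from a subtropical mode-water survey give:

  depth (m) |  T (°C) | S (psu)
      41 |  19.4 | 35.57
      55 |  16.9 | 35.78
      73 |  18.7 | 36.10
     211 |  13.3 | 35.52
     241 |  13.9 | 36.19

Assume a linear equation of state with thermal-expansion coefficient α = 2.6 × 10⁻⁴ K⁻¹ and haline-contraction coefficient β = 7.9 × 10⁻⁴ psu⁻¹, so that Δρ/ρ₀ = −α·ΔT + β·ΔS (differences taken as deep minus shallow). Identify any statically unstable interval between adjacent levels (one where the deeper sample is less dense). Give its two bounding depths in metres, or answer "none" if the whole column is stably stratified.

55–73 m

Evaluate Δρ/ρ₀ = −αΔT + βΔS across each adjacent pair:
  41–55 m: −αΔT+βΔS = −(2.6 × 10⁻⁴)(-2.5)+(7.9 × 10⁻⁴)(+0.21) = 8.2 × 10⁻⁴ → stable
  55–73 m: −αΔT+βΔS = −(2.6 × 10⁻⁴)(+1.8)+(7.9 × 10⁻⁴)(+0.32) = -2.2 × 10⁻⁴ → UNSTABLE
  73–211 m: −αΔT+βΔS = −(2.6 × 10⁻⁴)(-5.4)+(7.9 × 10⁻⁴)(-0.58) = 9.5 × 10⁻⁴ → stable
  211–241 m: −αΔT+βΔS = −(2.6 × 10⁻⁴)(+0.6)+(7.9 × 10⁻⁴)(+0.67) = 3.7 × 10⁻⁴ → stable
The 55–73 m interval has Δρ < 0: lighter water underlies denser water.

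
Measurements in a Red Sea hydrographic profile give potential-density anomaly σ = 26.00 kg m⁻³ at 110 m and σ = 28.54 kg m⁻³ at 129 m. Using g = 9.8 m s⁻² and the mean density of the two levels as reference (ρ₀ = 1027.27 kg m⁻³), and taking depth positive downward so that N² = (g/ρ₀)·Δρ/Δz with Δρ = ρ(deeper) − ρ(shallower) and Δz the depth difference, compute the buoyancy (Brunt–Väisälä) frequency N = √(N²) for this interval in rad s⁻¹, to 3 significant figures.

0.0357 rad s⁻¹

Δρ = 1028.54 − 1026.00 = 2.54 kg m⁻³ over Δz = 129 − 110 = 19 m.
N² = (9.8/1027.27) × (2.54/19) = 1.2753 × 10⁻³ s⁻².
N = √(1.2753 × 10⁻³) = 0.035711 rad s⁻¹ ≈ 0.0357 rad s⁻¹.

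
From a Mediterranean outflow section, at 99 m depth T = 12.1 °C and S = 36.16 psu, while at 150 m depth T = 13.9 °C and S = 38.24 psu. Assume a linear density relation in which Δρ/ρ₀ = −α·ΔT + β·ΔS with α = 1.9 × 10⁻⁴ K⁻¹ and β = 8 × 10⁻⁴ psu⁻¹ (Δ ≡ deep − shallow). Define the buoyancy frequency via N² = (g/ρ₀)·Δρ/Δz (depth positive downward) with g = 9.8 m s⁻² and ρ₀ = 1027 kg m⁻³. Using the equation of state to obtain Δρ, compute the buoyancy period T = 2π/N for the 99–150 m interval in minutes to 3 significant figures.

ΔT = +1.8 K, ΔS = +2.08 psu (deep − shallow).
Δρ/ρ₀ = −αΔT + βΔS = -3.42 × 10⁻⁴ + 1.664 × 10⁻³ = 1.322 × 10⁻³, so Δρ ≈ 1.358 kg m⁻³.
N² = (g/ρ₀)·Δρ/Δz = g·(Δρ/ρ₀)/Δz = 9.8 × 1.322 × 10⁻³ / 51 = 2.5403 × 10⁻⁴ s⁻².
N = √(2.5403 × 10⁻⁴) = 0.015938 rad s⁻¹ → T = 2π/N = 394.23 s = 6.5705 min ≈ 6.57 min.

6.57 min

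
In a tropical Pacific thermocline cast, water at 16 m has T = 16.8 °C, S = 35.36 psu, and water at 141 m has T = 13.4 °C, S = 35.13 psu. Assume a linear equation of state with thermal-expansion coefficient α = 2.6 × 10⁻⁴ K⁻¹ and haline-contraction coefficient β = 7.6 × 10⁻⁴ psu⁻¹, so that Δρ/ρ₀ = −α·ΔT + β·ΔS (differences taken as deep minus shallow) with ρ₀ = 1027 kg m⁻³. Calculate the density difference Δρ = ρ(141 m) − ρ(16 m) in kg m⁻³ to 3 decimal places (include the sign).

ΔT = -3.4 K, ΔS = -0.23 psu (deep − shallow).
Δρ/ρ₀ = −(2.6 × 10⁻⁴)(-3.4) + (7.6 × 10⁻⁴)(-0.23) = 7.092 × 10⁻⁴.
Δρ = 1027 × (7.092 × 10⁻⁴) = +0.728 kg m⁻³.
Positive Δρ: denser below, stable.

+0.728 kg m⁻³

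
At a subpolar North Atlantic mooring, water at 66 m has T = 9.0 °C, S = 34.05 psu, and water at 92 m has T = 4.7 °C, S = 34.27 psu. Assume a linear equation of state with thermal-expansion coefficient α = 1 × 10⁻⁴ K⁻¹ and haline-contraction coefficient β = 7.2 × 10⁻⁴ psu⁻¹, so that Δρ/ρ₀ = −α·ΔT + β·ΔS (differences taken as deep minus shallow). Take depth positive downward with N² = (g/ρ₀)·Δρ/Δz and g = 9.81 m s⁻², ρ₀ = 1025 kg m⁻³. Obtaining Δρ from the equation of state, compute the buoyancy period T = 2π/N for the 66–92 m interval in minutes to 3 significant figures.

ΔT = -4.3 K, ΔS = +0.22 psu (deep − shallow).
Δρ/ρ₀ = −αΔT + βΔS = 4.30 × 10⁻⁴ + 1.584 × 10⁻⁴ = 5.884 × 10⁻⁴, so Δρ ≈ 0.6031 kg m⁻³.
N² = (g/ρ₀)·Δρ/Δz = g·(Δρ/ρ₀)/Δz = 9.81 × 5.884 × 10⁻⁴ / 26 = 2.2201 × 10⁻⁴ s⁻².
N = √(2.2201 × 10⁻⁴) = 0.014900 rad s⁻¹ → T = 2π/N = 421.69 s = 7.0282 min ≈ 7.03 min.

7.03 min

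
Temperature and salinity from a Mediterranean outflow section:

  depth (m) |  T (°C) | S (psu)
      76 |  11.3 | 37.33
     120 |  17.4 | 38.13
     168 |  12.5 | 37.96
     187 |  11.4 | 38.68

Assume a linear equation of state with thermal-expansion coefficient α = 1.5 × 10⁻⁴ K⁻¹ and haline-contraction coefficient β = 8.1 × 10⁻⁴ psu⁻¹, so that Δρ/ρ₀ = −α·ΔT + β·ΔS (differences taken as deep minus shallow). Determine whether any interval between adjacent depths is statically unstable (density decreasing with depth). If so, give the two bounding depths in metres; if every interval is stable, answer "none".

Evaluate Δρ/ρ₀ = −αΔT + βΔS across each adjacent pair:
  76–120 m: −αΔT+βΔS = −(1.5 × 10⁻⁴)(+6.1)+(8.1 × 10⁻⁴)(+0.80) = -2.7 × 10⁻⁴ → UNSTABLE
  120–168 m: −αΔT+βΔS = −(1.5 × 10⁻⁴)(-4.9)+(8.1 × 10⁻⁴)(-0.17) = 6.0 × 10⁻⁴ → stable
  168–187 m: −αΔT+βΔS = −(1.5 × 10⁻⁴)(-1.1)+(8.1 × 10⁻⁴)(+0.72) = 7.5 × 10⁻⁴ → stable
The 76–120 m interval has Δρ < 0: lighter water underlies denser water.

76–120 m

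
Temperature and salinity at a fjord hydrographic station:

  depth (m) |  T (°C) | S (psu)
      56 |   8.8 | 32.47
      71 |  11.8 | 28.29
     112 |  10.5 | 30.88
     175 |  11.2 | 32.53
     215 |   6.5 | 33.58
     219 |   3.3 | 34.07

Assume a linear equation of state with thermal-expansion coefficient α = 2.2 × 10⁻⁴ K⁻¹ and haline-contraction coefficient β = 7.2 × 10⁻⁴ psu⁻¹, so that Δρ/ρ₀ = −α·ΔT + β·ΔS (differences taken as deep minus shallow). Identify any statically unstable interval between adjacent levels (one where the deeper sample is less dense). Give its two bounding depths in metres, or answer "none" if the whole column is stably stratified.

Evaluate Δρ/ρ₀ = −αΔT + βΔS across each adjacent pair:
  56–71 m: −αΔT+βΔS = −(2.2 × 10⁻⁴)(+3.0)+(7.2 × 10⁻⁴)(-4.18) = -3.7 × 10⁻³ → UNSTABLE
  71–112 m: −αΔT+βΔS = −(2.2 × 10⁻⁴)(-1.3)+(7.2 × 10⁻⁴)(+2.59) = 2.2 × 10⁻³ → stable
  112–175 m: −αΔT+βΔS = −(2.2 × 10⁻⁴)(+0.7)+(7.2 × 10⁻⁴)(+1.65) = 1.0 × 10⁻³ → stable
  175–215 m: −αΔT+βΔS = −(2.2 × 10⁻⁴)(-4.7)+(7.2 × 10⁻⁴)(+1.05) = 1.8 × 10⁻³ → stable
  215–219 m: −αΔT+βΔS = −(2.2 × 10⁻⁴)(-3.2)+(7.2 × 10⁻⁴)(+0.49) = 1.1 × 10⁻³ → stable
The 56–71 m interval has Δρ < 0: lighter water underlies denser water.

56–71 m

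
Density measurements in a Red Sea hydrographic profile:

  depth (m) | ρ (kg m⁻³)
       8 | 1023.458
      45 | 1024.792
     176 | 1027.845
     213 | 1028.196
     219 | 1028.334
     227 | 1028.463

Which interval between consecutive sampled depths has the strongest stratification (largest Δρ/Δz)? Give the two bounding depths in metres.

8–45 m

Compute the density gradient over each adjacent pair:
  8–45 m: Δρ/Δz = 1.334/37 = 0.036 kg m⁻⁴
  45–176 m: Δρ/Δz = 3.053/131 = 0.023 kg m⁻⁴
  176–213 m: Δρ/Δz = 0.351/37 = 9.5 × 10⁻³ kg m⁻⁴
  213–219 m: Δρ/Δz = 0.138/6 = 0.023 kg m⁻⁴
  219–227 m: Δρ/Δz = 0.129/8 = 0.016 kg m⁻⁴
The largest gradient is in the 8–45 m interval — the pycnocline.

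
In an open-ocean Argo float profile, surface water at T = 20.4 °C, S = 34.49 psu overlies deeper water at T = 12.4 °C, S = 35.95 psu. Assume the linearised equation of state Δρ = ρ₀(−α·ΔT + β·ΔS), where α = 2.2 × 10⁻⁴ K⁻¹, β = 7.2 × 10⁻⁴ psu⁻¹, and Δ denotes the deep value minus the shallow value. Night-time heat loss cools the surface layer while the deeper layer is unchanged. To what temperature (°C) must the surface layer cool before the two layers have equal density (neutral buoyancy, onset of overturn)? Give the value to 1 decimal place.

Neutral buoyancy requires Δρ = 0, i.e. −α(T_deep − T_surf′) + β(S_deep − S_surf) = 0.
T_surf′ = T_deep − (β/α)·ΔS = 12.4 − (7.2 × 10⁻⁴/2.2 × 10⁻⁴)·(+1.46) = 7.622 °C.
Cooling required: 20.4 − (7.622) = 12.778 °C.

7.6 °C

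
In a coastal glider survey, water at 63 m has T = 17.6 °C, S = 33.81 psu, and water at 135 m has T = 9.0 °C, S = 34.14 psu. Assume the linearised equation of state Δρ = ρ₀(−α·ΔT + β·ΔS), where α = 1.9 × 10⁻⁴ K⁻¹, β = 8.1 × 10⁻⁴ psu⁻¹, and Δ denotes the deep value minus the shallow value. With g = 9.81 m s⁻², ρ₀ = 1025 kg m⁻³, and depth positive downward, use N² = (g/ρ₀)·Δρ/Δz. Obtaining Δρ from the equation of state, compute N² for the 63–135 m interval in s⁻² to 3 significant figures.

2.59 × 10⁻⁴ s⁻²

ΔT = -8.6 K, ΔS = +0.33 psu (deep − shallow).
Δρ/ρ₀ = −αΔT + βΔS = 1.634 × 10⁻³ + 2.673 × 10⁻⁴ = 1.9013 × 10⁻³, so Δρ ≈ 1.949 kg m⁻³.
N² = (g/ρ₀)·Δρ/Δz = g·(Δρ/ρ₀)/Δz = 9.81 × 1.9013 × 10⁻³ / 72 = 2.5905 × 10⁻⁴ s⁻² ≈ 2.59 × 10⁻⁴ s⁻².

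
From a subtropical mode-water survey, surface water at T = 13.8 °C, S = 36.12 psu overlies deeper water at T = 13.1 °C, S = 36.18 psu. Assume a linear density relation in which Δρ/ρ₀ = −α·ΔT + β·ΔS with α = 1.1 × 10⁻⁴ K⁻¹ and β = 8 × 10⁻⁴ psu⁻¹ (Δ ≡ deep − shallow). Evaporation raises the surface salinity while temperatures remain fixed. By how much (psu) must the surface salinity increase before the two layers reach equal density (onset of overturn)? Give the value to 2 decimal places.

0.16 psu

Neutral buoyancy requires −α(T_deep − T_surf) + β(S_deep − S_surf′) = 0.
S_surf′ = S_deep − (α/β)·ΔT = 36.18 − (1.1 × 10⁻⁴/8 × 10⁻⁴)·(-0.7) = 36.2762 psu.
Increase required: 36.2762 − 36.12 = 0.1562 psu.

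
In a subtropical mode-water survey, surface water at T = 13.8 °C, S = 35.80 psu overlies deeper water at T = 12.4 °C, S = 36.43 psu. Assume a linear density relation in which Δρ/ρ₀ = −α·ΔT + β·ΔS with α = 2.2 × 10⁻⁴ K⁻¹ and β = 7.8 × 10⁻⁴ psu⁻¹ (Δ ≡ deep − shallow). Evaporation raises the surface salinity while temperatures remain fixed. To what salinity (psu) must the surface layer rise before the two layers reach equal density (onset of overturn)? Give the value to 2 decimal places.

36.82 psu

Neutral buoyancy requires −α(T_deep − T_surf) + β(S_deep − S_surf′) = 0.
S_surf′ = S_deep − (α/β)·ΔT = 36.43 − (2.2 × 10⁻⁴/7.8 × 10⁻⁴)·(-1.4) = 36.8249 psu.
Increase required: 36.8249 − 35.80 = 1.0249 psu.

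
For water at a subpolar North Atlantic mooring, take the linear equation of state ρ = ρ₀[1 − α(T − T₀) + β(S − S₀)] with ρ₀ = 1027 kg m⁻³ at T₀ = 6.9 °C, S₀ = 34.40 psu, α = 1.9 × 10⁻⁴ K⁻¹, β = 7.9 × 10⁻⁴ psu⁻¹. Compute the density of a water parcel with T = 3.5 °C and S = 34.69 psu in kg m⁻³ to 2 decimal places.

T − T₀ = -3.4 K, S − S₀ = +0.29 psu.
Bracket = 1 − α·(-3.4) + β·(+0.29) = 1 + (8.751 × 10⁻⁴) = 1.0008751.
ρ = 1027 × 1.0008751 = 1027.90 kg m⁻³.

1027.90 kg m⁻³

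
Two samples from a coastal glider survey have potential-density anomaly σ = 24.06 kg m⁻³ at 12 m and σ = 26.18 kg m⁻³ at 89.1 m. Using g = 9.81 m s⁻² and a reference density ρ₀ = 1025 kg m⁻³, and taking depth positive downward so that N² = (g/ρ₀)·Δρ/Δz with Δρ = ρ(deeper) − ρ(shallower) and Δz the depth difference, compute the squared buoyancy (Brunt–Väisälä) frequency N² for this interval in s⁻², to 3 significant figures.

Δρ = 1026.18 − 1024.06 = 2.12 kg m⁻³ over Δz = 89.1 − 12 = 77.1 m.
N² = (9.81/1025) × (2.12/77.1) = 2.6316 × 10⁻⁴ s⁻² ≈ 2.63 × 10⁻⁴ s⁻².

2.63 × 10⁻⁴ s⁻²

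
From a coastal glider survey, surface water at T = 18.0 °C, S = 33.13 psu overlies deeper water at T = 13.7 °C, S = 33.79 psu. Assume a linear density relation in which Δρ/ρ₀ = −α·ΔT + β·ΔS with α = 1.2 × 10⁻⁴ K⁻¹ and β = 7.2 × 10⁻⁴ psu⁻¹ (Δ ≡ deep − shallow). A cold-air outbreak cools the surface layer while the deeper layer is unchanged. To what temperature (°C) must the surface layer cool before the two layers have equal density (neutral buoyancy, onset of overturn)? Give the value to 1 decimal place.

Neutral buoyancy requires Δρ = 0, i.e. −α(T_deep − T_surf′) + β(S_deep − S_surf) = 0.
T_surf′ = T_deep − (β/α)·ΔS = 13.7 − (7.2 × 10⁻⁴/1.2 × 10⁻⁴)·(+0.66) = 9.740 °C.
Cooling required: 18.0 − (9.740) = 8.260 °C.

9.7 °C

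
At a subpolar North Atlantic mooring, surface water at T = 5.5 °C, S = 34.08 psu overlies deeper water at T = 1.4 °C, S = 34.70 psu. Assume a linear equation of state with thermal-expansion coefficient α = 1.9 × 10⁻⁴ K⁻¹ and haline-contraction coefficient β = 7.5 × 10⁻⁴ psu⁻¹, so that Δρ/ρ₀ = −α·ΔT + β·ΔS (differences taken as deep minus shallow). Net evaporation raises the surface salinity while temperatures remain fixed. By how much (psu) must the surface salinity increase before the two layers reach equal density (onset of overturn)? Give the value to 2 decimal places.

Neutral buoyancy requires −α(T_deep − T_surf) + β(S_deep − S_surf′) = 0.
S_surf′ = S_deep − (α/β)·ΔT = 34.70 − (1.9 × 10⁻⁴/7.5 × 10⁻⁴)·(-4.1) = 35.7387 psu.
Increase required: 35.7387 − 34.08 = 1.6587 psu.

1.66 psu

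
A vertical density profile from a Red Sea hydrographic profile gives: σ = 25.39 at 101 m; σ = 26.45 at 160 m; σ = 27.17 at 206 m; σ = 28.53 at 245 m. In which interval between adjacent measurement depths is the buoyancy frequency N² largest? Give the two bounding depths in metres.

Compute the density gradient over each adjacent pair:
  101–160 m: Δρ/Δz = 1.06/59 = 0.018 kg m⁻⁴
  160–206 m: Δρ/Δz = 0.72/46 = 0.016 kg m⁻⁴
  206–245 m: Δρ/Δz = 1.36/39 = 0.035 kg m⁻⁴
The largest gradient is in the 206–245 m interval — the pycnocline.

206–245 m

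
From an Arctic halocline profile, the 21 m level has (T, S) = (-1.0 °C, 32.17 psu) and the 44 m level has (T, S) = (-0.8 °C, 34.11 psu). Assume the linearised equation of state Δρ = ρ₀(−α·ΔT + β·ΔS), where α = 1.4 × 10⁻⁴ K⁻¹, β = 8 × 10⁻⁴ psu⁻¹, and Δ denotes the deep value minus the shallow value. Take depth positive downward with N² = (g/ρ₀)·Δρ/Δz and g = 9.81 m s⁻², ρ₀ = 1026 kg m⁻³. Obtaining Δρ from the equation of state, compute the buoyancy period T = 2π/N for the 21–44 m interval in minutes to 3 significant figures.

4.11 min

ΔT = +0.2 K, ΔS = +1.94 psu (deep − shallow).
Δρ/ρ₀ = −αΔT + βΔS = -2.80 × 10⁻⁵ + 1.552 × 10⁻³ = 1.524 × 10⁻³, so Δρ ≈ 1.564 kg m⁻³.
N² = (g/ρ₀)·Δρ/Δz = g·(Δρ/ρ₀)/Δz = 9.81 × 1.524 × 10⁻³ / 23 = 6.5002 × 10⁻⁴ s⁻².
N = √(6.5002 × 10⁻⁴) = 0.025495 rad s⁻¹ → T = 2π/N = 246.45 s = 4.1075 min ≈ 4.11 min.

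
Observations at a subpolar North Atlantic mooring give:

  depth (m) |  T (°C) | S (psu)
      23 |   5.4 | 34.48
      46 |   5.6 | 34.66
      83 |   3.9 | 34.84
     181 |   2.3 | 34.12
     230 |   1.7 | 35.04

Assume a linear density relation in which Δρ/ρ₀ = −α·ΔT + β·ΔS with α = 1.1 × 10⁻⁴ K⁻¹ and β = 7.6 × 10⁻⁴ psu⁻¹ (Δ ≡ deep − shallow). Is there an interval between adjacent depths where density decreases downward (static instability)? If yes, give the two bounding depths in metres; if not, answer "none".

Evaluate Δρ/ρ₀ = −αΔT + βΔS across each adjacent pair:
  23–46 m: −αΔT+βΔS = −(1.1 × 10⁻⁴)(+0.2)+(7.6 × 10⁻⁴)(+0.18) = 1.1 × 10⁻⁴ → stable
  46–83 m: −αΔT+βΔS = −(1.1 × 10⁻⁴)(-1.7)+(7.6 × 10⁻⁴)(+0.18) = 3.2 × 10⁻⁴ → stable
  83–181 m: −αΔT+βΔS = −(1.1 × 10⁻⁴)(-1.6)+(7.6 × 10⁻⁴)(-0.72) = -3.7 × 10⁻⁴ → UNSTABLE
  181–230 m: −αΔT+βΔS = −(1.1 × 10⁻⁴)(-0.6)+(7.6 × 10⁻⁴)(+0.92) = 7.7 × 10⁻⁴ → stable
The 83–181 m interval has Δρ < 0: lighter water underlies denser water.

83–181 m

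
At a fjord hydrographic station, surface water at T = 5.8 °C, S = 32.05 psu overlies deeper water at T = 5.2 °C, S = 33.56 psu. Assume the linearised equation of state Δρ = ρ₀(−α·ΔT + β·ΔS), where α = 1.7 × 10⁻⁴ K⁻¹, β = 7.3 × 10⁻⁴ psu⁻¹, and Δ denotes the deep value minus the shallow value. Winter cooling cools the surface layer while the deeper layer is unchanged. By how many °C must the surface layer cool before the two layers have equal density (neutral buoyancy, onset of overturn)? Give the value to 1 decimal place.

7.1 °C

Neutral buoyancy requires Δρ = 0, i.e. −α(T_deep − T_surf′) + β(S_deep − S_surf) = 0.
T_surf′ = T_deep − (β/α)·ΔS = 5.2 − (7.3 × 10⁻⁴/1.7 × 10⁻⁴)·(+1.51) = -1.284 °C.
Cooling required: 5.8 − (-1.284) = 7.084 °C.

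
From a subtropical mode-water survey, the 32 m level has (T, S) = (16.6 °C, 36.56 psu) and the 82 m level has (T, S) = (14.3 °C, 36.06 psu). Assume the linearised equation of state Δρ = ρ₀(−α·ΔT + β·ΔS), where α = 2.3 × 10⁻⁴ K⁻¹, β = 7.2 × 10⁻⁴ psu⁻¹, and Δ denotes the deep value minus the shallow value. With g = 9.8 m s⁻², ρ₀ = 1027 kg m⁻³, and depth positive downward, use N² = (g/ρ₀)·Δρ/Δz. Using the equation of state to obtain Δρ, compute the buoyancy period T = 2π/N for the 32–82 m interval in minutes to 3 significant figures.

ΔT = -2.3 K, ΔS = -0.50 psu (deep − shallow).
Δρ/ρ₀ = −αΔT + βΔS = 5.29 × 10⁻⁴ − 3.60 × 10⁻⁴ = 1.69 × 10⁻⁴, so Δρ ≈ 0.1736 kg m⁻³.
N² = (g/ρ₀)·Δρ/Δz = g·(Δρ/ρ₀)/Δz = 9.8 × 1.69 × 10⁻⁴ / 50 = 3.3124 × 10⁻⁵ s⁻².
N = √(3.3124 × 10⁻⁵) = 5.7553 × 10⁻³ rad s⁻¹ → T = 2π/N = 1.0917 × 10³ s = 18.195 min ≈ 18.2 min.

18.2 min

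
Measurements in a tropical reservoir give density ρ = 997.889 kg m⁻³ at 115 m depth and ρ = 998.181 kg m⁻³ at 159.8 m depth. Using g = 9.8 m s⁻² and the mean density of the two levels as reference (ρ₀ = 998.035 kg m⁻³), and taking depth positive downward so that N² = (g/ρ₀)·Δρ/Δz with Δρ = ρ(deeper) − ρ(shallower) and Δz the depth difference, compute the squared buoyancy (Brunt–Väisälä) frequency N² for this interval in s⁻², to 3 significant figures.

Δρ = 998.181 − 997.889 = 0.292 kg m⁻³ over Δz = 159.8 − 115 = 44.8 m.
N² = (9.8/998.035) × (0.292/44.8) = 6.4001 × 10⁻⁵ s⁻² ≈ 6.40 × 10⁻⁵ s⁻².

6.40 × 10⁻⁵ s⁻²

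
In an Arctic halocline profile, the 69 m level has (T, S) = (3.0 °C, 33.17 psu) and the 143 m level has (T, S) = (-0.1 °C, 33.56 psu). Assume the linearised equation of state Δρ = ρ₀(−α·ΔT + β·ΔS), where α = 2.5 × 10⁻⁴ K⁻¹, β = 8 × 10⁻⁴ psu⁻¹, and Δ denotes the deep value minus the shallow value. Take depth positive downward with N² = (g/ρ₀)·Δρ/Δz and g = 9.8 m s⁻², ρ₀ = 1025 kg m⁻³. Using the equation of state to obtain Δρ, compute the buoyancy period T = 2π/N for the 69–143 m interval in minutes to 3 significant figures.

ΔT = -3.1 K, ΔS = +0.39 psu (deep − shallow).
Δρ/ρ₀ = −αΔT + βΔS = 7.75 × 10⁻⁴ + 3.12 × 10⁻⁴ = 1.087 × 10⁻³, so Δρ ≈ 1.114 kg m⁻³.
N² = (g/ρ₀)·Δρ/Δz = g·(Δρ/ρ₀)/Δz = 9.8 × 1.087 × 10⁻³ / 74 = 1.4395 × 10⁻⁴ s⁻².
N = √(1.4395 × 10⁻⁴) = 0.011998 rad s⁻¹ → T = 2π/N = 523.69 s = 8.7282 min ≈ 8.73 min.

8.73 min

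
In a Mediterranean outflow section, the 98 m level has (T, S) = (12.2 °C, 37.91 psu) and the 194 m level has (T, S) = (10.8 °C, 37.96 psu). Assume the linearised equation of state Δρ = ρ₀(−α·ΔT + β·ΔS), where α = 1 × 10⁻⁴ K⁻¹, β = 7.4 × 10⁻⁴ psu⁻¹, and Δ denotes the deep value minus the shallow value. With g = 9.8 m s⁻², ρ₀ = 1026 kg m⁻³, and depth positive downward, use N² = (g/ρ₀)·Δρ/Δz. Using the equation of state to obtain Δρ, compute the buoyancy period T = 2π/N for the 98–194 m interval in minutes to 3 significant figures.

ΔT = -1.4 K, ΔS = +0.05 psu (deep − shallow).
Δρ/ρ₀ = −αΔT + βΔS = 1.40 × 10⁻⁴ + 3.70 × 10⁻⁵ = 1.77 × 10⁻⁴, so Δρ ≈ 0.1816 kg m⁻³.
N² = (g/ρ₀)·Δρ/Δz = g·(Δρ/ρ₀)/Δz = 9.8 × 1.77 × 10⁻⁴ / 96 = 1.8069 × 10⁻⁵ s⁻².
N = √(1.8069 × 10⁻⁵) = 4.2508 × 10⁻³ rad s⁻¹ → T = 2π/N = 1.4781 × 10³ s = 24.635 min ≈ 24.6 min.

24.6 min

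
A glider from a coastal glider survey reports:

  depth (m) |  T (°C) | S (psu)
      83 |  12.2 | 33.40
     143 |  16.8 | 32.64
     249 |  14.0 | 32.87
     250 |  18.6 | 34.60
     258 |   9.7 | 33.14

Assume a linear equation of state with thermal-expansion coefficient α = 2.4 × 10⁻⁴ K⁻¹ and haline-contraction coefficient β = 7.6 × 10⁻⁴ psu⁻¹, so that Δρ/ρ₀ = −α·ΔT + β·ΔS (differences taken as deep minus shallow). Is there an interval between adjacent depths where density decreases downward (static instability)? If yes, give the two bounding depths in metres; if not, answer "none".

83–143 m

Evaluate Δρ/ρ₀ = −αΔT + βΔS across each adjacent pair:
  83–143 m: −αΔT+βΔS = −(2.4 × 10⁻⁴)(+4.6)+(7.6 × 10⁻⁴)(-0.76) = -1.7 × 10⁻³ → UNSTABLE
  143–249 m: −αΔT+βΔS = −(2.4 × 10⁻⁴)(-2.8)+(7.6 × 10⁻⁴)(+0.23) = 8.5 × 10⁻⁴ → stable
  249–250 m: −αΔT+βΔS = −(2.4 × 10⁻⁴)(+4.6)+(7.6 × 10⁻⁴)(+1.73) = 2.1 × 10⁻⁴ → stable
  250–258 m: −αΔT+βΔS = −(2.4 × 10⁻⁴)(-8.9)+(7.6 × 10⁻⁴)(-1.46) = 1.0 × 10⁻³ → stable
The 83–143 m interval has Δρ < 0: lighter water underlies denser water.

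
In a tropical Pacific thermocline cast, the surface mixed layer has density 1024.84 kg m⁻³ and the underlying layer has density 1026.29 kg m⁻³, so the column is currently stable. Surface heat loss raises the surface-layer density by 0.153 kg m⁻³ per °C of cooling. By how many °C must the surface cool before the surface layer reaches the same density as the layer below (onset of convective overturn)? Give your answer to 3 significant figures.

9.48 °C

Density deficit of the surface layer: 1026.29 − 1024.84 = 1.45 kg m⁻³.
Required change = 1.45 / 0.153 = 9.48 °C.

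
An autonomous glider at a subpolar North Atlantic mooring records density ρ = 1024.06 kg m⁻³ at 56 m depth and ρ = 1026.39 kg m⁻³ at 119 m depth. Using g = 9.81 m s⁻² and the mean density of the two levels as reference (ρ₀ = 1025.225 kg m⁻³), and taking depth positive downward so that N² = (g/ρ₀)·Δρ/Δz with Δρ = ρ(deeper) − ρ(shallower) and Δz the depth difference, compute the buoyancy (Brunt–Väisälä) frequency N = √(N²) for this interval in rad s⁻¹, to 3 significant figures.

0.0188 rad s⁻¹

Δρ = 1026.39 − 1024.06 = 2.33 kg m⁻³ over Δz = 119 − 56 = 63 m.
N² = (9.81/1025.225) × (2.33/63) = 3.5389 × 10⁻⁴ s⁻².
N = √(3.5389 × 10⁻⁴) = 0.018812 rad s⁻¹ ≈ 0.0188 rad s⁻¹.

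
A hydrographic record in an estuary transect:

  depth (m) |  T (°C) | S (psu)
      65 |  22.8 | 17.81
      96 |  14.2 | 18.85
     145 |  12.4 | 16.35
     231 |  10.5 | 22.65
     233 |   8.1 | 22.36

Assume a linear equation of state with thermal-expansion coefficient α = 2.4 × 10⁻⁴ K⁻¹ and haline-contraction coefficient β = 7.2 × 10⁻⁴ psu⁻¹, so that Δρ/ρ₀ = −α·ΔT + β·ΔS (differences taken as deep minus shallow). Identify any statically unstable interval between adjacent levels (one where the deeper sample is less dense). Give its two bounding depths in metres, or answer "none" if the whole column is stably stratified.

Evaluate Δρ/ρ₀ = −αΔT + βΔS across each adjacent pair:
  65–96 m: −αΔT+βΔS = −(2.4 × 10⁻⁴)(-8.6)+(7.2 × 10⁻⁴)(+1.04) = 2.8 × 10⁻³ → stable
  96–145 m: −αΔT+βΔS = −(2.4 × 10⁻⁴)(-1.8)+(7.2 × 10⁻⁴)(-2.50) = -1.4 × 10⁻³ → UNSTABLE
  145–231 m: −αΔT+βΔS = −(2.4 × 10⁻⁴)(-1.9)+(7.2 × 10⁻⁴)(+6.30) = 5.0 × 10⁻³ → stable
  231–233 m: −αΔT+βΔS = −(2.4 × 10⁻⁴)(-2.4)+(7.2 × 10⁻⁴)(-0.29) = 3.7 × 10⁻⁴ → stable
The 96–145 m interval has Δρ < 0: lighter water underlies denser water.

96–145 m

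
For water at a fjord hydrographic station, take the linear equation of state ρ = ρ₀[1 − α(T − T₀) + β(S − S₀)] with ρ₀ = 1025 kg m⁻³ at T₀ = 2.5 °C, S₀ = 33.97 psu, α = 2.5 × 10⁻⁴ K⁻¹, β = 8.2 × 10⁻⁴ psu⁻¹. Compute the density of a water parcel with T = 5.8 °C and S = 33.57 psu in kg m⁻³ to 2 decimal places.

T − T₀ = +3.3 K, S − S₀ = -0.40 psu.
Bracket = 1 − α·(+3.3) + β·(-0.40) = 1 + (-1.153 × 10⁻³) = 0.9988470.
ρ = 1025 × 0.9988470 = 1023.82 kg m⁻³.

1023.82 kg m⁻³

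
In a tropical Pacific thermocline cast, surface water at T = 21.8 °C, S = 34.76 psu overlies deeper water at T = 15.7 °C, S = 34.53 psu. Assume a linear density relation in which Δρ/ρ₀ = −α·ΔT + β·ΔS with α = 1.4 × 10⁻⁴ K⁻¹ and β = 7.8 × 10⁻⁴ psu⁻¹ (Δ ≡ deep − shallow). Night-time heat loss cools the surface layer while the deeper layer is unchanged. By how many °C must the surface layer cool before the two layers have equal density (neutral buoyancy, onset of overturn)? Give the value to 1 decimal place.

Neutral buoyancy requires Δρ = 0, i.e. −α(T_deep − T_surf′) + β(S_deep − S_surf) = 0.
T_surf′ = T_deep − (β/α)·ΔS = 15.7 − (7.8 × 10⁻⁴/1.4 × 10⁻⁴)·(-0.23) = 16.981 °C.
Cooling required: 21.8 − (16.981) = 4.819 °C.

4.8 °C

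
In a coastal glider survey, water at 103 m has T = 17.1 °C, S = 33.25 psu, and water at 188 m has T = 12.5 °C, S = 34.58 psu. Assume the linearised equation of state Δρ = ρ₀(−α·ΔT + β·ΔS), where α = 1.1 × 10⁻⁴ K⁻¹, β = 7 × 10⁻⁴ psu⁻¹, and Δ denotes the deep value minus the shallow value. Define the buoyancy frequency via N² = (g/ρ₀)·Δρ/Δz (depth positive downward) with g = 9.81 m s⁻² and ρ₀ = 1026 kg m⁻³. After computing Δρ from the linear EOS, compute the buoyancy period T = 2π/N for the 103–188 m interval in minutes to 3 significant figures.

ΔT = -4.6 K, ΔS = +1.33 psu (deep − shallow).
Δρ/ρ₀ = −αΔT + βΔS = 5.06 × 10⁻⁴ + 9.31 × 10⁻⁴ = 1.437 × 10⁻³, so Δρ ≈ 1.474 kg m⁻³.
N² = (g/ρ₀)·Δρ/Δz = g·(Δρ/ρ₀)/Δz = 9.81 × 1.437 × 10⁻³ / 85 = 1.6585 × 10⁻⁴ s⁻².
N = √(1.6585 × 10⁻⁴) = 0.012878 rad s⁻¹ → T = 2π/N = 487.90 s = 8.1317 min ≈ 8.13 min.

8.13 min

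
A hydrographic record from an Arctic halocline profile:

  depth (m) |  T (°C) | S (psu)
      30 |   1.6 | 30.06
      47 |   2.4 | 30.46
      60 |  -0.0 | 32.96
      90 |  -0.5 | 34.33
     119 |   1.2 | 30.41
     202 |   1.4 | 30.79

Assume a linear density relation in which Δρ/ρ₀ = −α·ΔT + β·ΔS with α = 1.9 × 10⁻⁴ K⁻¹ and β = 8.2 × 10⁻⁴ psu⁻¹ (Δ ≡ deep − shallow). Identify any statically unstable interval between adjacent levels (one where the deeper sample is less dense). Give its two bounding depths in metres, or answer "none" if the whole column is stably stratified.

90–119 m

Evaluate Δρ/ρ₀ = −αΔT + βΔS across each adjacent pair:
  30–47 m: −αΔT+βΔS = −(1.9 × 10⁻⁴)(+0.8)+(8.2 × 10⁻⁴)(+0.40) = 1.8 × 10⁻⁴ → stable
  47–60 m: −αΔT+βΔS = −(1.9 × 10⁻⁴)(-2.4)+(8.2 × 10⁻⁴)(+2.50) = 2.5 × 10⁻³ → stable
  60–90 m: −αΔT+βΔS = −(1.9 × 10⁻⁴)(-0.5)+(8.2 × 10⁻⁴)(+1.37) = 1.2 × 10⁻³ → stable
  90–119 m: −αΔT+βΔS = −(1.9 × 10⁻⁴)(+1.7)+(8.2 × 10⁻⁴)(-3.92) = -3.5 × 10⁻³ → UNSTABLE
  119–202 m: −αΔT+βΔS = −(1.9 × 10⁻⁴)(+0.2)+(8.2 × 10⁻⁴)(+0.38) = 2.7 × 10⁻⁴ → stable
The 90–119 m interval has Δρ < 0: lighter water underlies denser water.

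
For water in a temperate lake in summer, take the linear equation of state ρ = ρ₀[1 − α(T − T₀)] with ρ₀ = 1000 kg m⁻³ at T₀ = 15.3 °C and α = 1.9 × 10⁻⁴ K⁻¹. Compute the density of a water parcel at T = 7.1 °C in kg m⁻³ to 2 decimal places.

1001.56 kg m⁻³

T − T₀ = -8.2 K.
Bracket = 1 − α·(-8.2) = 1 + (1.558 × 10⁻³) = 1.0015580.
ρ = 1000 × 1.0015580 = 1001.56 kg m⁻³.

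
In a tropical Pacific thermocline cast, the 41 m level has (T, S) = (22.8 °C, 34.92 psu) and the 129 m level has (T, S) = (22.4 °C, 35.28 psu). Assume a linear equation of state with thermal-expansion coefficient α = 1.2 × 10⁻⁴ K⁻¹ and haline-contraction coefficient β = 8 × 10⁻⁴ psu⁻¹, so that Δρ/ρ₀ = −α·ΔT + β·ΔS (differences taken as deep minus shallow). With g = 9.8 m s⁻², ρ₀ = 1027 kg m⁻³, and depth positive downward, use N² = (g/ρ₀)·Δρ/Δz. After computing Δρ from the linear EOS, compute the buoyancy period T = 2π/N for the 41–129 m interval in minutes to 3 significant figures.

17.1 min

ΔT = -0.4 K, ΔS = +0.36 psu (deep − shallow).
Δρ/ρ₀ = −αΔT + βΔS = 4.80 × 10⁻⁵ + 2.88 × 10⁻⁴ = 3.36 × 10⁻⁴, so Δρ ≈ 0.3451 kg m⁻³.
N² = (g/ρ₀)·Δρ/Δz = g·(Δρ/ρ₀)/Δz = 9.8 × 3.36 × 10⁻⁴ / 88 = 3.7418 × 10⁻⁵ s⁻².
N = √(3.7418 × 10⁻⁵) = 6.1170 × 10⁻³ rad s⁻¹ → T = 2π/N = 1.0272 × 10³ s = 17.120 min ≈ 17.1 min.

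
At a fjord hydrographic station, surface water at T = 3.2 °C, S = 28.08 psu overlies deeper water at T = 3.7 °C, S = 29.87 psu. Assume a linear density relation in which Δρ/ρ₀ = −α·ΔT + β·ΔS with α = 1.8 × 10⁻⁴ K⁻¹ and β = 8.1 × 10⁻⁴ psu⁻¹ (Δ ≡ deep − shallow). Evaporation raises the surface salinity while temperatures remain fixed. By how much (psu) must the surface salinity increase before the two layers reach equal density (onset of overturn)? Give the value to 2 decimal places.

1.68 psu

Neutral buoyancy requires −α(T_deep − T_surf) + β(S_deep − S_surf′) = 0.
S_surf′ = S_deep − (α/β)·ΔT = 29.87 − (1.8 × 10⁻⁴/8.1 × 10⁻⁴)·(+0.5) = 29.7589 psu.
Increase required: 29.7589 − 28.08 = 1.6789 psu.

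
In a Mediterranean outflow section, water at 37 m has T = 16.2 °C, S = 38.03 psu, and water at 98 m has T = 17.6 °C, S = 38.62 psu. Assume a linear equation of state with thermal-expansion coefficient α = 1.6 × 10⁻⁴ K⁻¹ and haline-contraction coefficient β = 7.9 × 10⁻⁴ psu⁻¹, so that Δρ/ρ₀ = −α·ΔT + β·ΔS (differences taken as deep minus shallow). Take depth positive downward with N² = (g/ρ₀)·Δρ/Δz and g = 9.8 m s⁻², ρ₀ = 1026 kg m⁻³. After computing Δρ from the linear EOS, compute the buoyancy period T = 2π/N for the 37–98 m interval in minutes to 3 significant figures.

ΔT = +1.4 K, ΔS = +0.59 psu (deep − shallow).
Δρ/ρ₀ = −αΔT + βΔS = -2.24 × 10⁻⁴ + 4.661 × 10⁻⁴ = 2.421 × 10⁻⁴, so Δρ ≈ 0.2484 kg m⁻³.
N² = (g/ρ₀)·Δρ/Δz = g·(Δρ/ρ₀)/Δz = 9.8 × 2.421 × 10⁻⁴ / 61 = 3.8895 × 10⁻⁵ s⁻².
N = √(3.8895 × 10⁻⁵) = 6.2366 × 10⁻³ rad s⁻¹ → T = 2π/N = 1.0075 × 10³ s = 16.792 min ≈ 16.8 min.

16.8 min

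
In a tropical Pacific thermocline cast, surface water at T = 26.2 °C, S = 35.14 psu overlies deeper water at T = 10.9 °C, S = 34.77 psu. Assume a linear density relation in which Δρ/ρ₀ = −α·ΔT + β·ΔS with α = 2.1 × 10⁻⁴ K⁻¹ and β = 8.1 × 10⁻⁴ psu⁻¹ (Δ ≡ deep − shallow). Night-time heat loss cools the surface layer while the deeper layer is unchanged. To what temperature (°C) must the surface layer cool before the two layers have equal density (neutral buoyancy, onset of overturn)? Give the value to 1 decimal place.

12.3 °C

Neutral buoyancy requires Δρ = 0, i.e. −α(T_deep − T_surf′) + β(S_deep − S_surf) = 0.
T_surf′ = T_deep − (β/α)·ΔS = 10.9 − (8.1 × 10⁻⁴/2.1 × 10⁻⁴)·(-0.37) = 12.327 °C.
Cooling required: 26.2 − (12.327) = 13.873 °C.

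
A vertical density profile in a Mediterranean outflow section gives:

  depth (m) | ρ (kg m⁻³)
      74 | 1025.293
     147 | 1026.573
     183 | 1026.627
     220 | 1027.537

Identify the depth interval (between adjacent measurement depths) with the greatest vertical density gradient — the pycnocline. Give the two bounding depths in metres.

Compute the density gradient over each adjacent pair:
  74–147 m: Δρ/Δz = 1.280/73 = 0.018 kg m⁻⁴
  147–183 m: Δρ/Δz = 0.054/36 = 1.5 × 10⁻³ kg m⁻⁴
  183–220 m: Δρ/Δz = 0.910/37 = 0.025 kg m⁻⁴
The largest gradient is in the 183–220 m interval — the pycnocline.

183–220 m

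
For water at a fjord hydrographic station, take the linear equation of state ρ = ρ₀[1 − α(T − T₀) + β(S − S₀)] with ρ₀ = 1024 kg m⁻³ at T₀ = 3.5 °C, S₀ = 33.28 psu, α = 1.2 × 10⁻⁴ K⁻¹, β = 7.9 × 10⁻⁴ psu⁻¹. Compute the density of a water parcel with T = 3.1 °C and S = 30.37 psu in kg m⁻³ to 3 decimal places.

1021.695 kg m⁻³

T − T₀ = -0.4 K, S − S₀ = -2.91 psu.
Bracket = 1 − α·(-0.4) + β·(-2.91) = 1 + (-2.2509 × 10⁻³) = 0.9977491.
ρ = 1024 × 0.9977491 = 1021.695 kg m⁻³.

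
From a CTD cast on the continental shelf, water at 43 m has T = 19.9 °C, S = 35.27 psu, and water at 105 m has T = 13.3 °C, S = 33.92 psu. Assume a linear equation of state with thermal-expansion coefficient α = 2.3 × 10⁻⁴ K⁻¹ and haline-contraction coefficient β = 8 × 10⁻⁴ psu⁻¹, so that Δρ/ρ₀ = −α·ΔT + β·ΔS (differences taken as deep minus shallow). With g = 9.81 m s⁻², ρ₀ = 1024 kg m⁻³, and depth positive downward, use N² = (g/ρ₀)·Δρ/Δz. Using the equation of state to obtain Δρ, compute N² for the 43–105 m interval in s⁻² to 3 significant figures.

ΔT = -6.6 K, ΔS = -1.35 psu (deep − shallow).
Δρ/ρ₀ = −αΔT + βΔS = 1.518 × 10⁻³ − 1.08 × 10⁻³ = 4.38 × 10⁻⁴, so Δρ ≈ 0.4485 kg m⁻³.
N² = (g/ρ₀)·Δρ/Δz = g·(Δρ/ρ₀)/Δz = 9.81 × 4.38 × 10⁻⁴ / 62 = 6.9303 × 10⁻⁵ s⁻² ≈ 6.93 × 10⁻⁵ s⁻².

6.93 × 10⁻⁵ s⁻²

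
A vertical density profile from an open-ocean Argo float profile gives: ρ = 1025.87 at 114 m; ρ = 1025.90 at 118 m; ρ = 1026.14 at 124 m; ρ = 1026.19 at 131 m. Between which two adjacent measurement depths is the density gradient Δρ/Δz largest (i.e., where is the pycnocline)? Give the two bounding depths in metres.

118–124 m

Compute the density gradient over each adjacent pair:
  114–118 m: Δρ/Δz = 0.03/4 = 7.5 × 10⁻³ kg m⁻⁴
  118–124 m: Δρ/Δz = 0.24/6 = 0.040 kg m⁻⁴
  124–131 m: Δρ/Δz = 0.05/7 = 7.1 × 10⁻³ kg m⁻⁴
The largest gradient is in the 118–124 m interval — the pycnocline.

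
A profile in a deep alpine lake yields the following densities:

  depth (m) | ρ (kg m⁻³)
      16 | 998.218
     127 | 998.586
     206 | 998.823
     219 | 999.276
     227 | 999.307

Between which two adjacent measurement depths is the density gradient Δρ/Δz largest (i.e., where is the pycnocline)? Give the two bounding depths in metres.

206–219 m

Compute the density gradient over each adjacent pair:
  16–127 m: Δρ/Δz = 0.368/111 = 3.3 × 10⁻³ kg m⁻⁴
  127–206 m: Δρ/Δz = 0.237/79 = 3.0 × 10⁻³ kg m⁻⁴
  206–219 m: Δρ/Δz = 0.453/13 = 0.035 kg m⁻⁴
  219–227 m: Δρ/Δz = 0.031/8 = 3.9 × 10⁻³ kg m⁻⁴
The largest gradient is in the 206–219 m interval — the pycnocline.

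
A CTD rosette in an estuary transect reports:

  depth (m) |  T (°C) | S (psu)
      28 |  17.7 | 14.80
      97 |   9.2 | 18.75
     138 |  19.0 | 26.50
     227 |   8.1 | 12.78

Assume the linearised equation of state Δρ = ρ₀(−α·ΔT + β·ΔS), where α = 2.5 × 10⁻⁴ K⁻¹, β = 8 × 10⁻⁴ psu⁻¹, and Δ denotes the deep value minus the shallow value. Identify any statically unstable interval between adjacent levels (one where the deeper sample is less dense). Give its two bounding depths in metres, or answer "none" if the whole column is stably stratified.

Evaluate Δρ/ρ₀ = −αΔT + βΔS across each adjacent pair:
  28–97 m: −αΔT+βΔS = −(2.5 × 10⁻⁴)(-8.5)+(8 × 10⁻⁴)(+3.95) = 5.3 × 10⁻³ → stable
  97–138 m: −αΔT+βΔS = −(2.5 × 10⁻⁴)(+9.8)+(8 × 10⁻⁴)(+7.75) = 3.8 × 10⁻³ → stable
  138–227 m: −αΔT+βΔS = −(2.5 × 10⁻⁴)(-10.9)+(8 × 10⁻⁴)(-13.72) = -8.3 × 10⁻³ → UNSTABLE
The 138–227 m interval has Δρ < 0: lighter water underlies denser water.

138–227 m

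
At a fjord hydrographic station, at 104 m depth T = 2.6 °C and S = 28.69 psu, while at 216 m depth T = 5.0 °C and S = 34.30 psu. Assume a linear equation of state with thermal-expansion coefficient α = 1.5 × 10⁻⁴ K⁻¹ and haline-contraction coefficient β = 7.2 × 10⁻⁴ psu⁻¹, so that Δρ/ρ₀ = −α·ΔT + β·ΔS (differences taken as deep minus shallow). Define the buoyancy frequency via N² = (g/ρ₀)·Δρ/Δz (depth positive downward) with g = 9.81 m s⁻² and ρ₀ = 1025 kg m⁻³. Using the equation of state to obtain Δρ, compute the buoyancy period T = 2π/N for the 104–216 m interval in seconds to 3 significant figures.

350 s

ΔT = +2.4 K, ΔS = +5.61 psu (deep − shallow).
Δρ/ρ₀ = −αΔT + βΔS = -3.60 × 10⁻⁴ + 4.0392 × 10⁻³ = 3.6792 × 10⁻³, so Δρ ≈ 3.771 kg m⁻³.
N² = (g/ρ₀)·Δρ/Δz = g·(Δρ/ρ₀)/Δz = 9.81 × 3.6792 × 10⁻³ / 112 = 3.2226 × 10⁻⁴ s⁻².
N = √(3.2226 × 10⁻⁴) = 0.017952 rad s⁻¹ → T = 2π/N = 350.00 s ≈ 350 s.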